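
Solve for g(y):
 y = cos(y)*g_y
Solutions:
 g(y) = C1 + Integral(y/cos(y), y)


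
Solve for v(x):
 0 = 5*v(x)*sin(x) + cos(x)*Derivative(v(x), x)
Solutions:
 v(x) = C1*cos(x)^5


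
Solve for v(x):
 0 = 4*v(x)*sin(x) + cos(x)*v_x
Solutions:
 v(x) = C1*cos(x)^4


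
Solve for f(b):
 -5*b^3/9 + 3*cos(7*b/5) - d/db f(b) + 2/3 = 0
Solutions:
 f(b) = C1 - 5*b^4/36 + 2*b/3 + 15*sin(7*b/5)/7


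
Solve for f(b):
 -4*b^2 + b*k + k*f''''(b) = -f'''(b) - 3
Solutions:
 f(b) = C1 + C2*b + C3*b^2 + C4*exp(-b/k) + b^5/15 - 3*b^4*k/8 + b^3*(3*k^2 - 1)/2


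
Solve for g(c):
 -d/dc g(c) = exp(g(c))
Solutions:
 g(c) = log(1/(C1 + c))


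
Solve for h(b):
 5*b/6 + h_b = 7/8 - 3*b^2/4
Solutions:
 h(b) = C1 - b^3/4 - 5*b^2/12 + 7*b/8


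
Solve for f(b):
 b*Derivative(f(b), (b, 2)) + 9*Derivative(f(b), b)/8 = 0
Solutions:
 f(b) = C1 + C2/b^(1/8)


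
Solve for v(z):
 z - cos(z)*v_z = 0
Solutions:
 v(z) = C1 + Integral(z/cos(z), z)


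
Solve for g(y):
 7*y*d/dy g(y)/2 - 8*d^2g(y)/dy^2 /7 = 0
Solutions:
 g(y) = C1 + C2*erfi(7*sqrt(2)*y/8)


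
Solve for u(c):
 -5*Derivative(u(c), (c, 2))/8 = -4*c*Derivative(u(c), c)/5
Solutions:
 u(c) = C1 + C2*erfi(4*c/5)


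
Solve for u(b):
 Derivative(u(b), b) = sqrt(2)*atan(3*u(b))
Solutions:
 Integral(1/atan(3*_y), (_y, u(b))) = C1 + sqrt(2)*b


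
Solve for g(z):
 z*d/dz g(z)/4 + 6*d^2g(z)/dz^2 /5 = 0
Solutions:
 g(z) = C1 + C2*erf(sqrt(15)*z/12)


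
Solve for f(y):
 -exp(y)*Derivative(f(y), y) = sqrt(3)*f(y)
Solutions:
 f(y) = C1*exp(sqrt(3)*exp(-y))


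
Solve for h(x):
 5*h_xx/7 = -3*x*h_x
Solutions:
 h(x) = C1 + C2*erf(sqrt(210)*x/10)


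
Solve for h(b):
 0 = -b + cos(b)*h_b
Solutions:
 h(b) = C1 + Integral(b/cos(b), b)


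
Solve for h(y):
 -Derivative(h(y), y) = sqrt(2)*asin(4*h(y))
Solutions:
 Integral(1/asin(4*_y), (_y, h(y))) = C1 - sqrt(2)*y


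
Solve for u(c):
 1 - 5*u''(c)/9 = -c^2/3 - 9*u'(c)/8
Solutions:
 u(c) = C1 + C2*exp(81*c/40) - 8*c^3/81 - 320*c^2/2187 - 183064*c/177147


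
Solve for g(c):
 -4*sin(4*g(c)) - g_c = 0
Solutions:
 g(c) = -acos((-C1 - exp(32*c))/(C1 - exp(32*c)))/4 + pi/2
 g(c) = acos((-C1 - exp(32*c))/(C1 - exp(32*c)))/4


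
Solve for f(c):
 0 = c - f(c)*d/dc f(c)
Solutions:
 f(c) = -sqrt(C1 + c^2)
 f(c) = sqrt(C1 + c^2)


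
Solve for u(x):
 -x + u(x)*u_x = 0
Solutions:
 u(x) = -sqrt(C1 + x^2)
 u(x) = sqrt(C1 + x^2)


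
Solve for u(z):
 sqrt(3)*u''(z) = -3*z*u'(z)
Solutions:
 u(z) = C1 + C2*erf(sqrt(2)*3^(1/4)*z/2)


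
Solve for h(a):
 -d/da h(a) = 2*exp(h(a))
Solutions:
 h(a) = log(1/(C1 + 2*a))


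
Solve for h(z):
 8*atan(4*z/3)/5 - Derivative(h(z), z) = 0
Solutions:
 h(z) = C1 + 8*z*atan(4*z/3)/5 - 3*log(16*z^2 + 9)/5


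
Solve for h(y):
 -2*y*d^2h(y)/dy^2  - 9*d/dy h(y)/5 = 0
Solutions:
 h(y) = C1 + C2*y^(1/10)


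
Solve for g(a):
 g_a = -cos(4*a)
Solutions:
 g(a) = C1 - sin(4*a)/4


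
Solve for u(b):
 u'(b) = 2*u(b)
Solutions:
 u(b) = C1*exp(2*b)


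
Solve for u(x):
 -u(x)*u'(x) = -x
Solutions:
 u(x) = -sqrt(C1 + x^2)
 u(x) = sqrt(C1 + x^2)


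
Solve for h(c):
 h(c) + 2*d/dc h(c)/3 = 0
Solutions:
 h(c) = C1*exp(-3*c/2)


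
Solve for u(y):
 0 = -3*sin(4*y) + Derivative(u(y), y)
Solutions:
 u(y) = C1 - 3*cos(4*y)/4


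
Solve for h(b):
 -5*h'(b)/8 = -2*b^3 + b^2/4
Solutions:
 h(b) = C1 + 4*b^4/5 - 2*b^3/15


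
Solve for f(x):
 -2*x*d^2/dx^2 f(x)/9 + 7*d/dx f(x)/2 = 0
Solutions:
 f(x) = C1 + C2*x^(67/4)


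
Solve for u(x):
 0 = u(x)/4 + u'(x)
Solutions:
 u(x) = C1*exp(-x/4)


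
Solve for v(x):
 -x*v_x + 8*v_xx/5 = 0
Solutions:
 v(x) = C1 + C2*erfi(sqrt(5)*x/4)


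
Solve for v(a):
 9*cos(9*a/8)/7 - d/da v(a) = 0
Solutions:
 v(a) = C1 + 8*sin(9*a/8)/7


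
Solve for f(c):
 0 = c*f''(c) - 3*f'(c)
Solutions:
 f(c) = C1 + C2*c^4


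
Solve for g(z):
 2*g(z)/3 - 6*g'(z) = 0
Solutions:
 g(z) = C1*exp(z/9)


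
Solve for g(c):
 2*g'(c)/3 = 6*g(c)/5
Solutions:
 g(c) = C1*exp(9*c/5)


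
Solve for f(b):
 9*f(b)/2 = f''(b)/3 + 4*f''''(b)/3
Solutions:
 f(b) = C1*exp(-sqrt(2)*b*sqrt(-1 + sqrt(217))/4) + C2*exp(sqrt(2)*b*sqrt(-1 + sqrt(217))/4) + C3*sin(sqrt(2)*b*sqrt(1 + sqrt(217))/4) + C4*cos(sqrt(2)*b*sqrt(1 + sqrt(217))/4)


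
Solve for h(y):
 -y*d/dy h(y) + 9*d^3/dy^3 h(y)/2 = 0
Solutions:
 h(y) = C1 + Integral(C2*airyai(6^(1/3)*y/3) + C3*airybi(6^(1/3)*y/3), y)


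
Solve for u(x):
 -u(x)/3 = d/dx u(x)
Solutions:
 u(x) = C1*exp(-x/3)


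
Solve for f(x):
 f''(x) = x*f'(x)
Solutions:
 f(x) = C1 + C2*erfi(sqrt(2)*x/2)


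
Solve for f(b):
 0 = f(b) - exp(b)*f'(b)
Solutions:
 f(b) = C1*exp(-exp(-b))


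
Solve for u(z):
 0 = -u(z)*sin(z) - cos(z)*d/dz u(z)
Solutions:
 u(z) = C1*cos(z)


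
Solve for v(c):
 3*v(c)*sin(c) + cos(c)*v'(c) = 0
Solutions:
 v(c) = C1*cos(c)^3


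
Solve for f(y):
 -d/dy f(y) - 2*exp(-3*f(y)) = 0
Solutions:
 f(y) = log(C1 - 6*y)/3
 f(y) = log((-3^(1/3) - 3^(5/6)*I)*(C1 - 2*y)^(1/3)/2)
 f(y) = log((-3^(1/3) + 3^(5/6)*I)*(C1 - 2*y)^(1/3)/2)


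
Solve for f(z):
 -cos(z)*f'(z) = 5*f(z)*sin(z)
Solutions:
 f(z) = C1*cos(z)^5


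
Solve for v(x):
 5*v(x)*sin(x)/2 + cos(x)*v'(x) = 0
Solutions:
 v(x) = C1*cos(x)^(5/2)


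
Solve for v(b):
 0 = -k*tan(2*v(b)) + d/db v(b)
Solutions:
 v(b) = -asin(C1*exp(2*b*k))/2 + pi/2
 v(b) = asin(C1*exp(2*b*k))/2


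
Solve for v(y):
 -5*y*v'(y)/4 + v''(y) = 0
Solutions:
 v(y) = C1 + C2*erfi(sqrt(10)*y/4)


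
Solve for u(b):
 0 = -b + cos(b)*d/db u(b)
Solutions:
 u(b) = C1 + Integral(b/cos(b), b)


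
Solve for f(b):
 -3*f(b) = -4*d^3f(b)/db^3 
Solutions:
 f(b) = C3*exp(6^(1/3)*b/2) + (C1*sin(2^(1/3)*3^(5/6)*b/4) + C2*cos(2^(1/3)*3^(5/6)*b/4))*exp(-6^(1/3)*b/4)


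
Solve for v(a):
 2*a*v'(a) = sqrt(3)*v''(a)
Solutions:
 v(a) = C1 + C2*erfi(3^(3/4)*a/3)


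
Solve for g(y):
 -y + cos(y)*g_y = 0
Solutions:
 g(y) = C1 + Integral(y/cos(y), y)


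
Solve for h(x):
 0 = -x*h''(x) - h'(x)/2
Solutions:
 h(x) = C1 + C2*sqrt(x)


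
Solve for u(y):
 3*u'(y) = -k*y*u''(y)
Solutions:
 u(y) = C1 + y^(((re(k) - 3)*re(k) + im(k)^2)/(re(k)^2 + im(k)^2))*(C2*sin(3*log(y)*Abs(im(k))/(re(k)^2 + im(k)^2)) + C3*cos(3*log(y)*im(k)/(re(k)^2 + im(k)^2)))


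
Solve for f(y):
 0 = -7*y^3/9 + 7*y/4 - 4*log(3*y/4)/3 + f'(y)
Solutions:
 f(y) = C1 + 7*y^4/36 - 7*y^2/8 + 4*y*log(y)/3 - 8*y*log(2)/3 - 4*y/3 + 4*y*log(3)/3


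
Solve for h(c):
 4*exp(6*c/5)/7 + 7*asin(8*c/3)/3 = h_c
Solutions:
 h(c) = C1 + 7*c*asin(8*c/3)/3 + 7*sqrt(9 - 64*c^2)/24 + 10*exp(6*c/5)/21


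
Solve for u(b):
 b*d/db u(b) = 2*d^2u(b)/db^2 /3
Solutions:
 u(b) = C1 + C2*erfi(sqrt(3)*b/2)


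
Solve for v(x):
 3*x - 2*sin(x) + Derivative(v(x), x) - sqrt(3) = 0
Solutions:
 v(x) = C1 - 3*x^2/2 + sqrt(3)*x - 2*cos(x)


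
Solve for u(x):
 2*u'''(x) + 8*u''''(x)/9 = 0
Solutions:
 u(x) = C1 + C2*x + C3*x^2 + C4*exp(-9*x/4)


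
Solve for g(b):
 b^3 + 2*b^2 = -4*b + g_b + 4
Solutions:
 g(b) = C1 + b^4/4 + 2*b^3/3 + 2*b^2 - 4*b


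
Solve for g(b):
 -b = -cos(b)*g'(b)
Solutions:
 g(b) = C1 + Integral(b/cos(b), b)


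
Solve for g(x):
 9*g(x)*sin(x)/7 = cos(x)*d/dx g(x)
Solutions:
 g(x) = C1/cos(x)^(9/7)


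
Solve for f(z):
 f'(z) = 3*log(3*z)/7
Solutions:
 f(z) = C1 + 3*z*log(z)/7 - 3*z/7 + 3*z*log(3)/7


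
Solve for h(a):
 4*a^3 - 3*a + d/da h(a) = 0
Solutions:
 h(a) = C1 - a^4 + 3*a^2/2


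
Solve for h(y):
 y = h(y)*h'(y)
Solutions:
 h(y) = -sqrt(C1 + y^2)
 h(y) = sqrt(C1 + y^2)


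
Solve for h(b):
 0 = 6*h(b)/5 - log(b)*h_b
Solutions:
 h(b) = C1*exp(6*li(b)/5)


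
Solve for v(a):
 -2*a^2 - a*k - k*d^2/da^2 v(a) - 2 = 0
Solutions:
 v(a) = C1 + C2*a - a^4/(6*k) - a^3/6 - a^2/k


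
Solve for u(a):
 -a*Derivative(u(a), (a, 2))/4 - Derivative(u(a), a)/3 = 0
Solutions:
 u(a) = C1 + C2/a^(1/3)


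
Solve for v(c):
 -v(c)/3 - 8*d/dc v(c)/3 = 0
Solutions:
 v(c) = C1*exp(-c/8)


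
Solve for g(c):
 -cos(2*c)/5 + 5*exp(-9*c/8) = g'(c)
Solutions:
 g(c) = C1 - sin(2*c)/10 - 40*exp(-9*c/8)/9


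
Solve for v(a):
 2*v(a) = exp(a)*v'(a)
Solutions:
 v(a) = C1*exp(-2*exp(-a))


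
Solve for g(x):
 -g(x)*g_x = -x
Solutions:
 g(x) = -sqrt(C1 + x^2)
 g(x) = sqrt(C1 + x^2)


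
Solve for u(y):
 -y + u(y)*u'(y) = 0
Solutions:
 u(y) = -sqrt(C1 + y^2)
 u(y) = sqrt(C1 + y^2)


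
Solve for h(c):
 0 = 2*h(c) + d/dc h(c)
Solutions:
 h(c) = C1*exp(-2*c)


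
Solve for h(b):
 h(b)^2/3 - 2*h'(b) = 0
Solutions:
 h(b) = -6/(C1 + b)


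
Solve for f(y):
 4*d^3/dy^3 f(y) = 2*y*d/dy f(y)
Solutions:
 f(y) = C1 + Integral(C2*airyai(2^(2/3)*y/2) + C3*airybi(2^(2/3)*y/2), y)


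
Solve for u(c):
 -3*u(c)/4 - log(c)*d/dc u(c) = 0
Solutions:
 u(c) = C1*exp(-3*li(c)/4)


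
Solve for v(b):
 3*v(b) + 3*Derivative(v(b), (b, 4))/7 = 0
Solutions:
 v(b) = (C1*sin(sqrt(2)*7^(1/4)*b/2) + C2*cos(sqrt(2)*7^(1/4)*b/2))*exp(-sqrt(2)*7^(1/4)*b/2) + (C3*sin(sqrt(2)*7^(1/4)*b/2) + C4*cos(sqrt(2)*7^(1/4)*b/2))*exp(sqrt(2)*7^(1/4)*b/2)


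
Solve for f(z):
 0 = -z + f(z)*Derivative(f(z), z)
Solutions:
 f(z) = -sqrt(C1 + z^2)
 f(z) = sqrt(C1 + z^2)


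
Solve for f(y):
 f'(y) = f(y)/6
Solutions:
 f(y) = C1*exp(y/6)


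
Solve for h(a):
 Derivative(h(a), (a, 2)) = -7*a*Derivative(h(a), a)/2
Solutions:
 h(a) = C1 + C2*erf(sqrt(7)*a/2)


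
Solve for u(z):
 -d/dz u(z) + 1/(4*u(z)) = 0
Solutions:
 u(z) = -sqrt(C1 + 2*z)/2
 u(z) = sqrt(C1 + 2*z)/2


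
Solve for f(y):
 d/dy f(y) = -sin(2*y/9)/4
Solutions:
 f(y) = C1 + 9*cos(2*y/9)/8


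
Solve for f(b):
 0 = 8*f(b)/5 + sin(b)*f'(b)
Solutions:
 f(b) = C1*(cos(b) + 1)^(4/5)/(cos(b) - 1)^(4/5)


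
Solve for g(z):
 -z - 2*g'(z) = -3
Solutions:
 g(z) = C1 - z^2/4 + 3*z/2


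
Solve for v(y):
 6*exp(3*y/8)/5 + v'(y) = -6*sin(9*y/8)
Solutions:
 v(y) = C1 - 16*exp(3*y/8)/5 + 16*cos(9*y/8)/3


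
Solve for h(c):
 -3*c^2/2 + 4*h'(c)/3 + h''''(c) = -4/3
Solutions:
 h(c) = C1 + C4*exp(-6^(2/3)*c/3) + 3*c^3/8 - c + (C2*sin(2^(2/3)*3^(1/6)*c/2) + C3*cos(2^(2/3)*3^(1/6)*c/2))*exp(6^(2/3)*c/6)


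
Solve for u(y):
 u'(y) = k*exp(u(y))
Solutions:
 u(y) = log(-1/(C1 + k*y))


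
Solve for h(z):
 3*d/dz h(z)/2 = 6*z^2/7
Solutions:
 h(z) = C1 + 4*z^3/21


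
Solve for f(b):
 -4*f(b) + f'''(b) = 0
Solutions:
 f(b) = C3*exp(2^(2/3)*b) + (C1*sin(2^(2/3)*sqrt(3)*b/2) + C2*cos(2^(2/3)*sqrt(3)*b/2))*exp(-2^(2/3)*b/2)


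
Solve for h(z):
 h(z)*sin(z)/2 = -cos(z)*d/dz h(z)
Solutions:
 h(z) = C1*sqrt(cos(z))


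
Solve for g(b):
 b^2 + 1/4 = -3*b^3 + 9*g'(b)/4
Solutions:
 g(b) = C1 + b^4/3 + 4*b^3/27 + b/9


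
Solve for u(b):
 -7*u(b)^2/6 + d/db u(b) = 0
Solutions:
 u(b) = -6/(C1 + 7*b)


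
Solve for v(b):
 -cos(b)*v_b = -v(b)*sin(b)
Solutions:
 v(b) = C1/cos(b)


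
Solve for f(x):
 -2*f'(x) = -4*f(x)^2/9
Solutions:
 f(x) = -9/(C1 + 2*x)


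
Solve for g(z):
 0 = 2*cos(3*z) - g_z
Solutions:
 g(z) = C1 + 2*sin(3*z)/3


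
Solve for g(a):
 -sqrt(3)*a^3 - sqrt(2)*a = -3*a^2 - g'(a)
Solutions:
 g(a) = C1 + sqrt(3)*a^4/4 - a^3 + sqrt(2)*a^2/2


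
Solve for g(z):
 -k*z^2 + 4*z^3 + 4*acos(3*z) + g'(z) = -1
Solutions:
 g(z) = C1 + k*z^3/3 - z^4 - 4*z*acos(3*z) - z + 4*sqrt(1 - 9*z^2)/3


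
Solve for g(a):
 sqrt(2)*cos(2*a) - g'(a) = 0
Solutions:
 g(a) = C1 + sqrt(2)*sin(2*a)/2


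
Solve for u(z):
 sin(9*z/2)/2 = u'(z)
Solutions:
 u(z) = C1 - cos(9*z/2)/9


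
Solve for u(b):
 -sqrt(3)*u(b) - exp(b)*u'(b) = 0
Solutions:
 u(b) = C1*exp(sqrt(3)*exp(-b))


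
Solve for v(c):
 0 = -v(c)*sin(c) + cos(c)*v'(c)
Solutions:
 v(c) = C1/cos(c)


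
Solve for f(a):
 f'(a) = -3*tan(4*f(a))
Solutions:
 f(a) = -asin(C1*exp(-12*a))/4 + pi/4
 f(a) = asin(C1*exp(-12*a))/4


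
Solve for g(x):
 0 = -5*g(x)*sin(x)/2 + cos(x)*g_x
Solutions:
 g(x) = C1/cos(x)^(5/2)


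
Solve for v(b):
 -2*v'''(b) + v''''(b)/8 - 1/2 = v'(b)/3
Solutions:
 v(b) = C1 + C2*exp(b*(-2^(2/3)*(33*sqrt(17) + 1033)^(1/3) - 128*2^(1/3)/(33*sqrt(17) + 1033)^(1/3) + 32)/6)*sin(2^(1/3)*sqrt(3)*b*(-2^(1/3)*(33*sqrt(17) + 1033)^(1/3) + 128/(33*sqrt(17) + 1033)^(1/3))/6) + C3*exp(b*(-2^(2/3)*(33*sqrt(17) + 1033)^(1/3) - 128*2^(1/3)/(33*sqrt(17) + 1033)^(1/3) + 32)/6)*cos(2^(1/3)*sqrt(3)*b*(-2^(1/3)*(33*sqrt(17) + 1033)^(1/3) + 128/(33*sqrt(17) + 1033)^(1/3))/6) + C4*exp(b*(128*2^(1/3)/(33*sqrt(17) + 1033)^(1/3) + 16 + 2^(2/3)*(33*sqrt(17) + 1033)^(1/3))/3) - 3*b/2


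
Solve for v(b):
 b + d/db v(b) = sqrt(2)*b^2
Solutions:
 v(b) = C1 + sqrt(2)*b^3/3 - b^2/2


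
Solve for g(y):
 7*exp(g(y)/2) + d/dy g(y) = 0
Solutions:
 g(y) = 2*log(1/(C1 + 7*y)) + 2*log(2)


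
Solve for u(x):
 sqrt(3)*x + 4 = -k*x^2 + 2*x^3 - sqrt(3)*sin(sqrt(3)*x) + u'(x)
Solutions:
 u(x) = C1 + k*x^3/3 - x^4/2 + sqrt(3)*x^2/2 + 4*x - cos(sqrt(3)*x)


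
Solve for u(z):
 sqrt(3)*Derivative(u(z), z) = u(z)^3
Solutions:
 u(z) = -sqrt(6)*sqrt(-1/(C1 + sqrt(3)*z))/2
 u(z) = sqrt(6)*sqrt(-1/(C1 + sqrt(3)*z))/2


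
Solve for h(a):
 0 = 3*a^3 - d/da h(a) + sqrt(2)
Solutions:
 h(a) = C1 + 3*a^4/4 + sqrt(2)*a


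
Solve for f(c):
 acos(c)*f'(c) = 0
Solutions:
 f(c) = C1


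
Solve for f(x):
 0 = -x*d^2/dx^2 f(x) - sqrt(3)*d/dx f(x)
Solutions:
 f(x) = C1 + C2*x^(1 - sqrt(3))


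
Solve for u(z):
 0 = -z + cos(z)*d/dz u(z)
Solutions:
 u(z) = C1 + Integral(z/cos(z), z)


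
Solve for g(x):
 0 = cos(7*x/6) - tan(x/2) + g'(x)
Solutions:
 g(x) = C1 - 2*log(cos(x/2)) - 6*sin(7*x/6)/7


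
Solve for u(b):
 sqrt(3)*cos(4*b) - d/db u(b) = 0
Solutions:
 u(b) = C1 + sqrt(3)*sin(4*b)/4


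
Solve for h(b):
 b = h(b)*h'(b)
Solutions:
 h(b) = -sqrt(C1 + b^2)
 h(b) = sqrt(C1 + b^2)


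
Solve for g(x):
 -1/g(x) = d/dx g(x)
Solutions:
 g(x) = -sqrt(C1 - 2*x)
 g(x) = sqrt(C1 - 2*x)


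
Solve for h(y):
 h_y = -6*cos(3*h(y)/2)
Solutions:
 h(y) = -2*asin((C1 + exp(18*y))/(C1 - exp(18*y)))/3 + 2*pi/3
 h(y) = 2*asin((C1 + exp(18*y))/(C1 - exp(18*y)))/3


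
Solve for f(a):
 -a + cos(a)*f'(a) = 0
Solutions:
 f(a) = C1 + Integral(a/cos(a), a)


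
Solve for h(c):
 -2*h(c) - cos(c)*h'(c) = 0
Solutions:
 h(c) = C1*(sin(c) - 1)/(sin(c) + 1)


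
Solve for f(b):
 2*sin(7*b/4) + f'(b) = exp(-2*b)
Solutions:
 f(b) = C1 + 8*cos(7*b/4)/7 - exp(-2*b)/2


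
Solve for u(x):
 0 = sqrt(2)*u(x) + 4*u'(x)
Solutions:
 u(x) = C1*exp(-sqrt(2)*x/4)


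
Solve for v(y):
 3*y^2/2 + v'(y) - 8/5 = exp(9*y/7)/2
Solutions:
 v(y) = C1 - y^3/2 + 8*y/5 + 7*exp(9*y/7)/18


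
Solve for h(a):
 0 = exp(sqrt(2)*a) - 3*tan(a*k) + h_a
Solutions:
 h(a) = C1 + 3*Piecewise((-log(cos(a*k))/k, Ne(k, 0)), (0, True)) - sqrt(2)*exp(sqrt(2)*a)/2


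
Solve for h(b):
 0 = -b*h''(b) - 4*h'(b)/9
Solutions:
 h(b) = C1 + C2*b^(5/9)


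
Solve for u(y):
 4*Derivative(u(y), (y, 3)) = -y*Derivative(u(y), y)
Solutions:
 u(y) = C1 + Integral(C2*airyai(-2^(1/3)*y/2) + C3*airybi(-2^(1/3)*y/2), y)


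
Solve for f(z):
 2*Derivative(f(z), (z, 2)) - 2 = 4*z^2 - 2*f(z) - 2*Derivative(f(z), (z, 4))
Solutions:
 f(z) = 2*z^2 + (C1*sin(sqrt(3)*z/2) + C2*cos(sqrt(3)*z/2))*exp(-z/2) + (C3*sin(sqrt(3)*z/2) + C4*cos(sqrt(3)*z/2))*exp(z/2) - 3


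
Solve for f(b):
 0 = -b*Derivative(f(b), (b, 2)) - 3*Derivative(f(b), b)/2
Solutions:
 f(b) = C1 + C2/sqrt(b)


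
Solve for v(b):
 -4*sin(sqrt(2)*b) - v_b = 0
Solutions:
 v(b) = C1 + 2*sqrt(2)*cos(sqrt(2)*b)


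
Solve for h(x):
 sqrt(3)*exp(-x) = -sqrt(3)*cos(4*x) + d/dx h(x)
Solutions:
 h(x) = C1 + sqrt(3)*sin(4*x)/4 - sqrt(3)*exp(-x)


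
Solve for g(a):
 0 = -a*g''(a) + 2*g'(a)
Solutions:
 g(a) = C1 + C2*a^3


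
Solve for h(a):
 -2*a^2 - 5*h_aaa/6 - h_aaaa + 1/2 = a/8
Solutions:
 h(a) = C1 + C2*a + C3*a^2 + C4*exp(-5*a/6) - a^5/25 + 187*a^4/800 - 511*a^3/500


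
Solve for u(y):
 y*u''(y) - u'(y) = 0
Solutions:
 u(y) = C1 + C2*y^2


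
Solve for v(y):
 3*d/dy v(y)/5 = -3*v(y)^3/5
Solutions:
 v(y) = -sqrt(2)*sqrt(-1/(C1 - y))/2
 v(y) = sqrt(2)*sqrt(-1/(C1 - y))/2


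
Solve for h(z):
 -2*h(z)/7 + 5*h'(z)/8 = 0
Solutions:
 h(z) = C1*exp(16*z/35)


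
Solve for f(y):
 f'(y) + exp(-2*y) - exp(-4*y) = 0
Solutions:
 f(y) = C1 + exp(-2*y)/2 - exp(-4*y)/4


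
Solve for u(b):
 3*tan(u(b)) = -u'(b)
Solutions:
 u(b) = pi - asin(C1*exp(-3*b))
 u(b) = asin(C1*exp(-3*b))


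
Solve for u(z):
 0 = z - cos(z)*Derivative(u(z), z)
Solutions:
 u(z) = C1 + Integral(z/cos(z), z)


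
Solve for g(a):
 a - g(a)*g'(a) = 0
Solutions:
 g(a) = -sqrt(C1 + a^2)
 g(a) = sqrt(C1 + a^2)


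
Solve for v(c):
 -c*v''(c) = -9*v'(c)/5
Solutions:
 v(c) = C1 + C2*c^(14/5)


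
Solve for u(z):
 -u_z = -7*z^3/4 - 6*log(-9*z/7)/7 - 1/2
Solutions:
 u(z) = C1 + 7*z^4/16 + 6*z*log(-z)/7 + z*(-12*log(7) - 5 + 24*log(3))/14


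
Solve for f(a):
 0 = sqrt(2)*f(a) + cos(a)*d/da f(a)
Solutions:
 f(a) = C1*(sin(a) - 1)^(sqrt(2)/2)/(sin(a) + 1)^(sqrt(2)/2)


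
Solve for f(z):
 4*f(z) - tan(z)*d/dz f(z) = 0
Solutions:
 f(z) = C1*sin(z)^4


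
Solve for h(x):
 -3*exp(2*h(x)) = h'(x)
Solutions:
 h(x) = log(-sqrt(-1/(C1 - 3*x))) - log(2)/2
 h(x) = log(-1/(C1 - 3*x))/2 - log(2)/2


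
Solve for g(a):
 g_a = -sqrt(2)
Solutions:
 g(a) = C1 - sqrt(2)*a


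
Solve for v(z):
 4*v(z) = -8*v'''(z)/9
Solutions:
 v(z) = C3*exp(-6^(2/3)*z/2) + (C1*sin(3*2^(2/3)*3^(1/6)*z/4) + C2*cos(3*2^(2/3)*3^(1/6)*z/4))*exp(6^(2/3)*z/4)


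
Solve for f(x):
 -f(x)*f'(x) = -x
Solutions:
 f(x) = -sqrt(C1 + x^2)
 f(x) = sqrt(C1 + x^2)


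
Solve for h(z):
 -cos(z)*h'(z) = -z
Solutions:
 h(z) = C1 + Integral(z/cos(z), z)


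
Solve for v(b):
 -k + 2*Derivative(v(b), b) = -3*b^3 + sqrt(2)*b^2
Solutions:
 v(b) = C1 - 3*b^4/8 + sqrt(2)*b^3/6 + b*k/2


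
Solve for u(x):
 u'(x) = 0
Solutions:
 u(x) = C1


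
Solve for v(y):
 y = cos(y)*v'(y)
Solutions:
 v(y) = C1 + Integral(y/cos(y), y)


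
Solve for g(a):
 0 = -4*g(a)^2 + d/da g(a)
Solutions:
 g(a) = -1/(C1 + 4*a)


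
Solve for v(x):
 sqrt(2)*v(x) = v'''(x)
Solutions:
 v(x) = C3*exp(2^(1/6)*x) + (C1*sin(2^(1/6)*sqrt(3)*x/2) + C2*cos(2^(1/6)*sqrt(3)*x/2))*exp(-2^(1/6)*x/2)


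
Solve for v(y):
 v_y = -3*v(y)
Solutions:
 v(y) = C1*exp(-3*y)


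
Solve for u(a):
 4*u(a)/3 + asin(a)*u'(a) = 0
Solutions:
 u(a) = C1*exp(-4*Integral(1/asin(a), a)/3)


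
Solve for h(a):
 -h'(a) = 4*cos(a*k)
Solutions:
 h(a) = C1 - 4*sin(a*k)/k


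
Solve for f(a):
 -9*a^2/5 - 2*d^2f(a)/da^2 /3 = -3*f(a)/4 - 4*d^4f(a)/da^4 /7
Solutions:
 f(a) = 12*a^2/5 + (C1*sin(21^(1/4)*a*sin(atan(2*sqrt(35)/7)/2)/2) + C2*cos(21^(1/4)*a*sin(atan(2*sqrt(35)/7)/2)/2))*exp(-21^(1/4)*a*cos(atan(2*sqrt(35)/7)/2)/2) + (C3*sin(21^(1/4)*a*sin(atan(2*sqrt(35)/7)/2)/2) + C4*cos(21^(1/4)*a*sin(atan(2*sqrt(35)/7)/2)/2))*exp(21^(1/4)*a*cos(atan(2*sqrt(35)/7)/2)/2) + 64/15


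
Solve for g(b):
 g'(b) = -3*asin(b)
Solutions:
 g(b) = C1 - 3*b*asin(b) - 3*sqrt(1 - b^2)


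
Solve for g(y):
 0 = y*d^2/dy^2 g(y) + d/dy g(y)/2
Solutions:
 g(y) = C1 + C2*sqrt(y)


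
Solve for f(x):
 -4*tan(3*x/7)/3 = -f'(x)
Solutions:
 f(x) = C1 - 28*log(cos(3*x/7))/9


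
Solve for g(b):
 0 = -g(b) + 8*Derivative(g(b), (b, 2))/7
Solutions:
 g(b) = C1*exp(-sqrt(14)*b/4) + C2*exp(sqrt(14)*b/4)


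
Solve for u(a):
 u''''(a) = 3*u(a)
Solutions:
 u(a) = C1*exp(-3^(1/4)*a) + C2*exp(3^(1/4)*a) + C3*sin(3^(1/4)*a) + C4*cos(3^(1/4)*a)


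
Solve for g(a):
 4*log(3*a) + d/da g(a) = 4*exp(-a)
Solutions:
 g(a) = C1 - 4*a*log(a) + 4*a*(1 - log(3)) - 4*exp(-a)


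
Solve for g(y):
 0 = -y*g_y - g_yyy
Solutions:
 g(y) = C1 + Integral(C2*airyai(-y) + C3*airybi(-y), y)


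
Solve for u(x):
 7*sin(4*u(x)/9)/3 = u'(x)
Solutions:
 -7*x/3 + 9*log(cos(4*u(x)/9) - 1)/8 - 9*log(cos(4*u(x)/9) + 1)/8 = C1


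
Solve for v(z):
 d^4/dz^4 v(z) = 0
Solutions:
 v(z) = C1 + C2*z + C3*z^2 + C4*z^3


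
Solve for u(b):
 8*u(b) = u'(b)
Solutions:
 u(b) = C1*exp(8*b)


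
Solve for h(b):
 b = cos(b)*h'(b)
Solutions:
 h(b) = C1 + Integral(b/cos(b), b)


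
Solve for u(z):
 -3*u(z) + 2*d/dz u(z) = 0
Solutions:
 u(z) = C1*exp(3*z/2)


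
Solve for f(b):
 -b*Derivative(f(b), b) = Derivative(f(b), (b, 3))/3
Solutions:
 f(b) = C1 + Integral(C2*airyai(-3^(1/3)*b) + C3*airybi(-3^(1/3)*b), b)


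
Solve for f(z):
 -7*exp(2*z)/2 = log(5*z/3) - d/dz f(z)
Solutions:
 f(z) = C1 + z*log(z) + z*(-log(3) - 1 + log(5)) + 7*exp(2*z)/4


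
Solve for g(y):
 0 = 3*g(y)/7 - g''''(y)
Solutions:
 g(y) = C1*exp(-3^(1/4)*7^(3/4)*y/7) + C2*exp(3^(1/4)*7^(3/4)*y/7) + C3*sin(3^(1/4)*7^(3/4)*y/7) + C4*cos(3^(1/4)*7^(3/4)*y/7)


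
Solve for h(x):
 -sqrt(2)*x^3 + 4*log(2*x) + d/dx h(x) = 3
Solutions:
 h(x) = C1 + sqrt(2)*x^4/4 - 4*x*log(x) - x*log(16) + 7*x


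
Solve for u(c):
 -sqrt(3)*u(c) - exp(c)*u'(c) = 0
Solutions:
 u(c) = C1*exp(sqrt(3)*exp(-c))


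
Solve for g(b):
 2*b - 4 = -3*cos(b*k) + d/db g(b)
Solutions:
 g(b) = C1 + b^2 - 4*b + 3*sin(b*k)/k


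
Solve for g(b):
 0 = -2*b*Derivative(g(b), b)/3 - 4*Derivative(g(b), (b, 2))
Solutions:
 g(b) = C1 + C2*erf(sqrt(3)*b/6)


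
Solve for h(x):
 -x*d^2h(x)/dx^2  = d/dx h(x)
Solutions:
 h(x) = C1 + C2*log(x)


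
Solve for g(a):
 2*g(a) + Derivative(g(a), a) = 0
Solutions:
 g(a) = C1*exp(-2*a)


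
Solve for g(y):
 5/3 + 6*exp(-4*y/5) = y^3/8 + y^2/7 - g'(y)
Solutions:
 g(y) = C1 + y^4/32 + y^3/21 - 5*y/3 + 15*exp(-4*y/5)/2


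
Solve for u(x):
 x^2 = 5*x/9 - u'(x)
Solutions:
 u(x) = C1 - x^3/3 + 5*x^2/18


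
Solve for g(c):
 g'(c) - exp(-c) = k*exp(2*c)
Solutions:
 g(c) = C1 + k*exp(2*c)/2 - exp(-c)


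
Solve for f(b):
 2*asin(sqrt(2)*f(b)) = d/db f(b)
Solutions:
 Integral(1/asin(sqrt(2)*_y), (_y, f(b))) = C1 + 2*b


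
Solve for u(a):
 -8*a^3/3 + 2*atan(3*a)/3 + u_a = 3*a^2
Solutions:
 u(a) = C1 + 2*a^4/3 + a^3 - 2*a*atan(3*a)/3 + log(9*a^2 + 1)/9


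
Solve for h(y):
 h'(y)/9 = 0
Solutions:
 h(y) = C1


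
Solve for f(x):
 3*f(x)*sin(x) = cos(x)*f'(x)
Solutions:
 f(x) = C1/cos(x)^3


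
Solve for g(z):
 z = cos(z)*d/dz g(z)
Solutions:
 g(z) = C1 + Integral(z/cos(z), z)


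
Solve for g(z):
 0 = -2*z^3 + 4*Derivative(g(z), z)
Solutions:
 g(z) = C1 + z^4/8


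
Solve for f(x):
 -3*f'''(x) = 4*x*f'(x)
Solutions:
 f(x) = C1 + Integral(C2*airyai(-6^(2/3)*x/3) + C3*airybi(-6^(2/3)*x/3), x)


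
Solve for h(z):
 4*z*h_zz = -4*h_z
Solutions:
 h(z) = C1 + C2*log(z)


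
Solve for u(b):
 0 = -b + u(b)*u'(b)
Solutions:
 u(b) = -sqrt(C1 + b^2)
 u(b) = sqrt(C1 + b^2)


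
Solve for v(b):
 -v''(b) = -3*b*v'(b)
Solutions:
 v(b) = C1 + C2*erfi(sqrt(6)*b/2)


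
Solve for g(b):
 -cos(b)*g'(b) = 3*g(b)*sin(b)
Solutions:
 g(b) = C1*cos(b)^3


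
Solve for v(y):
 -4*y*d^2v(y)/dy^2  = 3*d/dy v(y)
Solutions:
 v(y) = C1 + C2*y^(1/4)


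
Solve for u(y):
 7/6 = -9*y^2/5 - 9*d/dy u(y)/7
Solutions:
 u(y) = C1 - 7*y^3/15 - 49*y/54


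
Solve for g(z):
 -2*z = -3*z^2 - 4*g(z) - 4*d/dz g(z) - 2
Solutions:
 g(z) = C1*exp(-z) - 3*z^2/4 + 2*z - 5/2


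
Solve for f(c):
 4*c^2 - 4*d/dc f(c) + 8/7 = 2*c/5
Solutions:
 f(c) = C1 + c^3/3 - c^2/20 + 2*c/7


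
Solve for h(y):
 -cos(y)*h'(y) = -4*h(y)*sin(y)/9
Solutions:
 h(y) = C1/cos(y)^(4/9)


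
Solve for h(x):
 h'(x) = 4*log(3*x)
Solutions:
 h(x) = C1 + 4*x*log(x) - 4*x + x*log(81)


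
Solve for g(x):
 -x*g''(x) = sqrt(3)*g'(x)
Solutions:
 g(x) = C1 + C2*x^(1 - sqrt(3))


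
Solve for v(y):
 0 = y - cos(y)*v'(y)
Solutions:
 v(y) = C1 + Integral(y/cos(y), y)


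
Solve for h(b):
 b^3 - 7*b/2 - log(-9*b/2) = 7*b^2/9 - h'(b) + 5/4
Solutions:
 h(b) = C1 - b^4/4 + 7*b^3/27 + 7*b^2/4 + b*log(-b) + b*(-log(2) + 1/4 + 2*log(3))


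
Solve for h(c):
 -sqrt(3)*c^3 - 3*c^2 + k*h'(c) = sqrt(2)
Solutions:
 h(c) = C1 + sqrt(3)*c^4/(4*k) + c^3/k + sqrt(2)*c/k


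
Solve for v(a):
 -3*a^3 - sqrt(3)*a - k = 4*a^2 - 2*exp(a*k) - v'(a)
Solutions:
 v(a) = C1 + 3*a^4/4 + 4*a^3/3 + sqrt(3)*a^2/2 + a*k - 2*exp(a*k)/k


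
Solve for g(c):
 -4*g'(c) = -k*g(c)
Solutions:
 g(c) = C1*exp(c*k/4)


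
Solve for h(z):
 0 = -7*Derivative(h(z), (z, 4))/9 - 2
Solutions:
 h(z) = C1 + C2*z + C3*z^2 + C4*z^3 - 3*z^4/28


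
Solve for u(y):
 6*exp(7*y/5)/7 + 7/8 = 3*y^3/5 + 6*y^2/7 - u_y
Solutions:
 u(y) = C1 + 3*y^4/20 + 2*y^3/7 - 7*y/8 - 30*exp(7*y/5)/49


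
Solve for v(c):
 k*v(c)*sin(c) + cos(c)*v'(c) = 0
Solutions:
 v(c) = C1*exp(k*log(cos(c)))


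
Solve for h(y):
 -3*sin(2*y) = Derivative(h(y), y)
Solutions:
 h(y) = C1 + 3*cos(2*y)/2


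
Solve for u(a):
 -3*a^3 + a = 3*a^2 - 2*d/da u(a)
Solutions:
 u(a) = C1 + 3*a^4/8 + a^3/2 - a^2/4


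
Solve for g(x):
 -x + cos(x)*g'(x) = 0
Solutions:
 g(x) = C1 + Integral(x/cos(x), x)


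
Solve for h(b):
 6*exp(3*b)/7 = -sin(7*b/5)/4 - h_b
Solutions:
 h(b) = C1 - 2*exp(3*b)/7 + 5*cos(7*b/5)/28


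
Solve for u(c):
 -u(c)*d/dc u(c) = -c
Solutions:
 u(c) = -sqrt(C1 + c^2)
 u(c) = sqrt(C1 + c^2)


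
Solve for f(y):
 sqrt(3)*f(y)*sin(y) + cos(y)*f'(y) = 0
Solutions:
 f(y) = C1*cos(y)^(sqrt(3))


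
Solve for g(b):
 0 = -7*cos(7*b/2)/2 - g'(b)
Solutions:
 g(b) = C1 - sin(7*b/2)


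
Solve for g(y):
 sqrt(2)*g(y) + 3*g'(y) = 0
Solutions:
 g(y) = C1*exp(-sqrt(2)*y/3)


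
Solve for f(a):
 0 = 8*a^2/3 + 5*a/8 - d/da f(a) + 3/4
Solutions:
 f(a) = C1 + 8*a^3/9 + 5*a^2/16 + 3*a/4


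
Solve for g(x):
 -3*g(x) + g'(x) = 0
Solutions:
 g(x) = C1*exp(3*x)


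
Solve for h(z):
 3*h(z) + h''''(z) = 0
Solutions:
 h(z) = (C1*sin(sqrt(2)*3^(1/4)*z/2) + C2*cos(sqrt(2)*3^(1/4)*z/2))*exp(-sqrt(2)*3^(1/4)*z/2) + (C3*sin(sqrt(2)*3^(1/4)*z/2) + C4*cos(sqrt(2)*3^(1/4)*z/2))*exp(sqrt(2)*3^(1/4)*z/2)


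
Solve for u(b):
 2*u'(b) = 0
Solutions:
 u(b) = C1


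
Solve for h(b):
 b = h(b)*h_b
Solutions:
 h(b) = -sqrt(C1 + b^2)
 h(b) = sqrt(C1 + b^2)


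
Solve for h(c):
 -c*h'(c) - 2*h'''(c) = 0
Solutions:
 h(c) = C1 + Integral(C2*airyai(-2^(2/3)*c/2) + C3*airybi(-2^(2/3)*c/2), c)


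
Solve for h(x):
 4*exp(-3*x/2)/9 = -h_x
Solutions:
 h(x) = C1 + 8*exp(-3*x/2)/27


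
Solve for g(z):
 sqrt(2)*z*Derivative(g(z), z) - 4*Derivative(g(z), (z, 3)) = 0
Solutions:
 g(z) = C1 + Integral(C2*airyai(sqrt(2)*z/2) + C3*airybi(sqrt(2)*z/2), z)


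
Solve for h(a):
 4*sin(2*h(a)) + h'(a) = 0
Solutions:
 h(a) = pi - acos((-C1 - exp(16*a))/(C1 - exp(16*a)))/2
 h(a) = acos((-C1 - exp(16*a))/(C1 - exp(16*a)))/2


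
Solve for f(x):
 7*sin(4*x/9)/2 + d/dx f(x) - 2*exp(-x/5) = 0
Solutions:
 f(x) = C1 + 63*cos(4*x/9)/8 - 10*exp(-x/5)


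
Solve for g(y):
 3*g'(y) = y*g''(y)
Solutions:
 g(y) = C1 + C2*y^4


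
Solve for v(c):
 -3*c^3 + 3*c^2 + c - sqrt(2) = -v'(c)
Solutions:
 v(c) = C1 + 3*c^4/4 - c^3 - c^2/2 + sqrt(2)*c


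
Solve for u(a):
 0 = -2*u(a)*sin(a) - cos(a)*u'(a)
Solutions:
 u(a) = C1*cos(a)^2


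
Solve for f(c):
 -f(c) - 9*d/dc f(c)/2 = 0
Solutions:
 f(c) = C1*exp(-2*c/9)


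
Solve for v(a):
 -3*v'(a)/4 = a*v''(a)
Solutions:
 v(a) = C1 + C2*a^(1/4)


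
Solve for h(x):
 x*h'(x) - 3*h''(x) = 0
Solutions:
 h(x) = C1 + C2*erfi(sqrt(6)*x/6)


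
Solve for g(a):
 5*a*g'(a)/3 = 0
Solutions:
 g(a) = C1


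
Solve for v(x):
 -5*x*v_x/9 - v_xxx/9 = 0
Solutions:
 v(x) = C1 + Integral(C2*airyai(-5^(1/3)*x) + C3*airybi(-5^(1/3)*x), x)


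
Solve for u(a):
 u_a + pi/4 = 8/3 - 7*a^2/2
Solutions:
 u(a) = C1 - 7*a^3/6 - pi*a/4 + 8*a/3


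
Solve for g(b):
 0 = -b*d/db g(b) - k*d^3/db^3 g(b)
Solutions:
 g(b) = C1 + Integral(C2*airyai(b*(-1/k)^(1/3)) + C3*airybi(b*(-1/k)^(1/3)), b)


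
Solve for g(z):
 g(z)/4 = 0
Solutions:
 g(z) = 0


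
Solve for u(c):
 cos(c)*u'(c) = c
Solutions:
 u(c) = C1 + Integral(c/cos(c), c)


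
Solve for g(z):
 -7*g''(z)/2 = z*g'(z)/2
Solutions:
 g(z) = C1 + C2*erf(sqrt(14)*z/14)


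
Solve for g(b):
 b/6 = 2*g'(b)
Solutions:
 g(b) = C1 + b^2/24


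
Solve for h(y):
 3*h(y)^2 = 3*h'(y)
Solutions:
 h(y) = -1/(C1 + y)


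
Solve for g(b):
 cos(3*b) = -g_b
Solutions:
 g(b) = C1 - sin(3*b)/3


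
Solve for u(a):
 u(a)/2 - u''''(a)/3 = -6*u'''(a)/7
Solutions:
 u(a) = C1*exp(a*(9 - 7*sqrt(-2*7^(2/3)/(-243 + sqrt(78257))^(1/3) + 7^(1/3)*(-243 + sqrt(78257))^(1/3)/7 + 81/49))/14)*sin(a*sqrt(-162/49 - 2*7^(2/3)/(-243 + sqrt(78257))^(1/3) + 7^(1/3)*(-243 + sqrt(78257))^(1/3)/7 + 1458/(343*sqrt(-2*7^(2/3)/(-243 + sqrt(78257))^(1/3) + 7^(1/3)*(-243 + sqrt(78257))^(1/3)/7 + 81/49)))/2) + C2*exp(a*(9 - 7*sqrt(-2*7^(2/3)/(-243 + sqrt(78257))^(1/3) + 7^(1/3)*(-243 + sqrt(78257))^(1/3)/7 + 81/49))/14)*cos(a*sqrt(-162/49 - 2*7^(2/3)/(-243 + sqrt(78257))^(1/3) + 7^(1/3)*(-243 + sqrt(78257))^(1/3)/7 + 1458/(343*sqrt(-2*7^(2/3)/(-243 + sqrt(78257))^(1/3) + 7^(1/3)*(-243 + sqrt(78257))^(1/3)/7 + 81/49)))/2) + C3*exp(a*(7*sqrt(-2*7^(2/3)/(-243 + sqrt(78257))^(1/3) + 7^(1/3)*(-243 + sqrt(78257))^(1/3)/7 + 81/49) + 9 + 7*sqrt(-7^(1/3)*(-243 + sqrt(78257))^(1/3)/7 + 2*7^(2/3)/(-243 + sqrt(78257))^(1/3) + 162/49 + 1458/(343*sqrt(-2*7^(2/3)/(-243 + sqrt(78257))^(1/3) + 7^(1/3)*(-243 + sqrt(78257))^(1/3)/7 + 81/49))))/14) + C4*exp(a*(-7*sqrt(-7^(1/3)*(-243 + sqrt(78257))^(1/3)/7 + 2*7^(2/3)/(-243 + sqrt(78257))^(1/3) + 162/49 + 1458/(343*sqrt(-2*7^(2/3)/(-243 + sqrt(78257))^(1/3) + 7^(1/3)*(-243 + sqrt(78257))^(1/3)/7 + 81/49))) + 7*sqrt(-2*7^(2/3)/(-243 + sqrt(78257))^(1/3) + 7^(1/3)*(-243 + sqrt(78257))^(1/3)/7 + 81/49) + 9)/14)


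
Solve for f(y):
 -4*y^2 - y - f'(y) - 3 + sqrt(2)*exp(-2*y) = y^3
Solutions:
 f(y) = C1 - y^4/4 - 4*y^3/3 - y^2/2 - 3*y - sqrt(2)*exp(-2*y)/2


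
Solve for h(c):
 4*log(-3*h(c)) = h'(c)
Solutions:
 -Integral(1/(log(-_y) + log(3)), (_y, h(c)))/4 = C1 - c


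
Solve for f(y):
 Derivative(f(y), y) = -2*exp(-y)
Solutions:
 f(y) = C1 + 2*exp(-y)


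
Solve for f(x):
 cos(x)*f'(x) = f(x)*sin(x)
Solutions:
 f(x) = C1/cos(x)


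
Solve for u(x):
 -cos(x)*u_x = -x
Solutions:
 u(x) = C1 + Integral(x/cos(x), x)


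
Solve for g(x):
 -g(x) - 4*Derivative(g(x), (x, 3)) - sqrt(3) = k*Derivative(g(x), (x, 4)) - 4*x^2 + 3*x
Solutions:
 g(x) = C1*exp(x*Piecewise((-sqrt(-2*2^(1/3)*(-1/k^3)^(1/3) + 4/k^2)/2 - sqrt(2*2^(1/3)*(-1/k^3)^(1/3) + 8/k^2 + 16/(k^3*sqrt(-2*2^(1/3)*(-1/k^3)^(1/3) + 4/k^2)))/2 - 1/k, Eq(1/k, 0)), (-sqrt(2*(sqrt(-1/(27*k^3) + k^(-6)) + k^(-3))^(1/3) + 2/(3*k*(sqrt(-1/(27*k^3) + k^(-6)) + k^(-3))^(1/3)) + 4/k^2)/2 - sqrt(-2*(sqrt(-1/(27*k^3) + k^(-6)) + k^(-3))^(1/3) - 2/(3*k*(sqrt(-1/(27*k^3) + k^(-6)) + k^(-3))^(1/3)) + 8/k^2 + 16/(k^3*sqrt(2*(sqrt(-1/(27*k^3) + k^(-6)) + k^(-3))^(1/3) + 2/(3*k*(sqrt(-1/(27*k^3) + k^(-6)) + k^(-3))^(1/3)) + 4/k^2)))/2 - 1/k, True))) + C2*exp(x*Piecewise((-sqrt(-2*2^(1/3)*(-1/k^3)^(1/3) + 4/k^2)/2 + sqrt(2*2^(1/3)*(-1/k^3)^(1/3) + 8/k^2 + 16/(k^3*sqrt(-2*2^(1/3)*(-1/k^3)^(1/3) + 4/k^2)))/2 - 1/k, Eq(1/k, 0)), (-sqrt(2*(sqrt(-1/(27*k^3) + k^(-6)) + k^(-3))^(1/3) + 2/(3*k*(sqrt(-1/(27*k^3) + k^(-6)) + k^(-3))^(1/3)) + 4/k^2)/2 + sqrt(-2*(sqrt(-1/(27*k^3) + k^(-6)) + k^(-3))^(1/3) - 2/(3*k*(sqrt(-1/(27*k^3) + k^(-6)) + k^(-3))^(1/3)) + 8/k^2 + 16/(k^3*sqrt(2*(sqrt(-1/(27*k^3) + k^(-6)) + k^(-3))^(1/3) + 2/(3*k*(sqrt(-1/(27*k^3) + k^(-6)) + k^(-3))^(1/3)) + 4/k^2)))/2 - 1/k, True))) + C3*exp(x*Piecewise((sqrt(-2*2^(1/3)*(-1/k^3)^(1/3) + 4/k^2)/2 - sqrt(2*2^(1/3)*(-1/k^3)^(1/3) + 8/k^2 - 16/(k^3*sqrt(-2*2^(1/3)*(-1/k^3)^(1/3) + 4/k^2)))/2 - 1/k, Eq(1/k, 0)), (sqrt(2*(sqrt(-1/(27*k^3) + k^(-6)) + k^(-3))^(1/3) + 2/(3*k*(sqrt(-1/(27*k^3) + k^(-6)) + k^(-3))^(1/3)) + 4/k^2)/2 - sqrt(-2*(sqrt(-1/(27*k^3) + k^(-6)) + k^(-3))^(1/3) - 2/(3*k*(sqrt(-1/(27*k^3) + k^(-6)) + k^(-3))^(1/3)) + 8/k^2 - 16/(k^3*sqrt(2*(sqrt(-1/(27*k^3) + k^(-6)) + k^(-3))^(1/3) + 2/(3*k*(sqrt(-1/(27*k^3) + k^(-6)) + k^(-3))^(1/3)) + 4/k^2)))/2 - 1/k, True))) + C4*exp(x*Piecewise((sqrt(-2*2^(1/3)*(-1/k^3)^(1/3) + 4/k^2)/2 + sqrt(2*2^(1/3)*(-1/k^3)^(1/3) + 8/k^2 - 16/(k^3*sqrt(-2*2^(1/3)*(-1/k^3)^(1/3) + 4/k^2)))/2 - 1/k, Eq(1/k, 0)), (sqrt(2*(sqrt(-1/(27*k^3) + k^(-6)) + k^(-3))^(1/3) + 2/(3*k*(sqrt(-1/(27*k^3) + k^(-6)) + k^(-3))^(1/3)) + 4/k^2)/2 + sqrt(-2*(sqrt(-1/(27*k^3) + k^(-6)) + k^(-3))^(1/3) - 2/(3*k*(sqrt(-1/(27*k^3) + k^(-6)) + k^(-3))^(1/3)) + 8/k^2 - 16/(k^3*sqrt(2*(sqrt(-1/(27*k^3) + k^(-6)) + k^(-3))^(1/3) + 2/(3*k*(sqrt(-1/(27*k^3) + k^(-6)) + k^(-3))^(1/3)) + 4/k^2)))/2 - 1/k, True))) + 4*x^2 - 3*x - sqrt(3)


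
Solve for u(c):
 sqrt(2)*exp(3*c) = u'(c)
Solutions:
 u(c) = C1 + sqrt(2)*exp(3*c)/3


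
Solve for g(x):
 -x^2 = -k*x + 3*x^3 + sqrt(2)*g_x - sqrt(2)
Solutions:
 g(x) = C1 + sqrt(2)*k*x^2/4 - 3*sqrt(2)*x^4/8 - sqrt(2)*x^3/6 + x


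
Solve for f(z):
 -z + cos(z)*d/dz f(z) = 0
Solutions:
 f(z) = C1 + Integral(z/cos(z), z)


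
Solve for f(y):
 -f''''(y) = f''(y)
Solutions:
 f(y) = C1 + C2*y + C3*sin(y) + C4*cos(y)


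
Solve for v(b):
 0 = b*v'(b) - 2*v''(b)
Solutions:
 v(b) = C1 + C2*erfi(b/2)


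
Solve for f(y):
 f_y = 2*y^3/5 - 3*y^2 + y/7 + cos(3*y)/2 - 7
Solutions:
 f(y) = C1 + y^4/10 - y^3 + y^2/14 - 7*y + sin(3*y)/6


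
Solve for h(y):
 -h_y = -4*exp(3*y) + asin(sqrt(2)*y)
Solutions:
 h(y) = C1 - y*asin(sqrt(2)*y) - sqrt(2)*sqrt(1 - 2*y^2)/2 + 4*exp(3*y)/3


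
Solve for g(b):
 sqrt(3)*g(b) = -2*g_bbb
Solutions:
 g(b) = C3*exp(-2^(2/3)*3^(1/6)*b/2) + (C1*sin(6^(2/3)*b/4) + C2*cos(6^(2/3)*b/4))*exp(2^(2/3)*3^(1/6)*b/4)


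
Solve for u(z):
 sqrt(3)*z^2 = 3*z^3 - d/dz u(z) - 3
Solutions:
 u(z) = C1 + 3*z^4/4 - sqrt(3)*z^3/3 - 3*z


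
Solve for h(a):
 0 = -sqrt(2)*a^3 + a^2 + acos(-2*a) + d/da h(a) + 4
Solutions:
 h(a) = C1 + sqrt(2)*a^4/4 - a^3/3 - a*acos(-2*a) - 4*a - sqrt(1 - 4*a^2)/2


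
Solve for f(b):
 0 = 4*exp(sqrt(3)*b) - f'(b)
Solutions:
 f(b) = C1 + 4*sqrt(3)*exp(sqrt(3)*b)/3


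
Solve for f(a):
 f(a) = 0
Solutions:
 f(a) = 0


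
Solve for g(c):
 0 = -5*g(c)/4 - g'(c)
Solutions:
 g(c) = C1*exp(-5*c/4)


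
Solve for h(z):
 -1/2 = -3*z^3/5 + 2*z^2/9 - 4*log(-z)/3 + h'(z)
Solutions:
 h(z) = C1 + 3*z^4/20 - 2*z^3/27 + 4*z*log(-z)/3 - 11*z/6


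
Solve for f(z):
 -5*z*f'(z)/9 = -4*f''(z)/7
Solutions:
 f(z) = C1 + C2*erfi(sqrt(70)*z/12)


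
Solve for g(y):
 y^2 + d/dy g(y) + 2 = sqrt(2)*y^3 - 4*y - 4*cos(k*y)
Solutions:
 g(y) = C1 + sqrt(2)*y^4/4 - y^3/3 - 2*y^2 - 2*y - 4*sin(k*y)/k


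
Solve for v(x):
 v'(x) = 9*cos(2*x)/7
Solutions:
 v(x) = C1 + 9*sin(2*x)/14


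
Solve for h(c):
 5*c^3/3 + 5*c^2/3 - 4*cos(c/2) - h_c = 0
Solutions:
 h(c) = C1 + 5*c^4/12 + 5*c^3/9 - 8*sin(c/2)


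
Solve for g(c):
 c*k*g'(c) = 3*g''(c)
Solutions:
 g(c) = Piecewise((-sqrt(6)*sqrt(pi)*C1*erf(sqrt(6)*c*sqrt(-k)/6)/(2*sqrt(-k)) - C2, (k > 0) | (k < 0)), (-C1*c - C2, True))


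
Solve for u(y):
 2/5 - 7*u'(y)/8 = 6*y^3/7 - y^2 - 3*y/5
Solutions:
 u(y) = C1 - 12*y^4/49 + 8*y^3/21 + 12*y^2/35 + 16*y/35


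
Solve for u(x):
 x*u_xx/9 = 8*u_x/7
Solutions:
 u(x) = C1 + C2*x^(79/7)


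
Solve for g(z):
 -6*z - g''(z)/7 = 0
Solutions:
 g(z) = C1 + C2*z - 7*z^3


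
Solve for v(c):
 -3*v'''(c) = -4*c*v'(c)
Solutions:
 v(c) = C1 + Integral(C2*airyai(6^(2/3)*c/3) + C3*airybi(6^(2/3)*c/3), c)


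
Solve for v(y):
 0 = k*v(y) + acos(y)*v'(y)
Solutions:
 v(y) = C1*exp(-k*Integral(1/acos(y), y))


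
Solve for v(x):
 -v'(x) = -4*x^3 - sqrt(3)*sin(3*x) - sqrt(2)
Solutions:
 v(x) = C1 + x^4 + sqrt(2)*x - sqrt(3)*cos(3*x)/3


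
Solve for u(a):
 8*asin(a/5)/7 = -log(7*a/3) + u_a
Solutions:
 u(a) = C1 + a*log(a) + 8*a*asin(a/5)/7 - a*log(3) - a + a*log(7) + 8*sqrt(25 - a^2)/7


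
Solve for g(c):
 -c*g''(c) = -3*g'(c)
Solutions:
 g(c) = C1 + C2*c^4


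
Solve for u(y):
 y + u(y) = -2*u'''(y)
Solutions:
 u(y) = C3*exp(-2^(2/3)*y/2) - y + (C1*sin(2^(2/3)*sqrt(3)*y/4) + C2*cos(2^(2/3)*sqrt(3)*y/4))*exp(2^(2/3)*y/4)


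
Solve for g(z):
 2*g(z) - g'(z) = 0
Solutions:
 g(z) = C1*exp(2*z)


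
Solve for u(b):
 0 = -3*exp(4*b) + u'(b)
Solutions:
 u(b) = C1 + 3*exp(4*b)/4


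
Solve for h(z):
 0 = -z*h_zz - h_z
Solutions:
 h(z) = C1 + C2*log(z)


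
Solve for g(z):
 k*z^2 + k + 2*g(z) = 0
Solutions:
 g(z) = k*(-z^2 - 1)/2


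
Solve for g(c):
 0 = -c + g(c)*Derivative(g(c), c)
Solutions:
 g(c) = -sqrt(C1 + c^2)
 g(c) = sqrt(C1 + c^2)


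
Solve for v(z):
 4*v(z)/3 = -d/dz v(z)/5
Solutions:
 v(z) = C1*exp(-20*z/3)


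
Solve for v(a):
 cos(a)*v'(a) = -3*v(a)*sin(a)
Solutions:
 v(a) = C1*cos(a)^3


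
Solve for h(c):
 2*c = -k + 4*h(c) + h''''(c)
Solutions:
 h(c) = c/2 + k/4 + (C1*sin(c) + C2*cos(c))*exp(-c) + (C3*sin(c) + C4*cos(c))*exp(c)


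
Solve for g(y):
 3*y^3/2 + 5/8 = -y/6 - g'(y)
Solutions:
 g(y) = C1 - 3*y^4/8 - y^2/12 - 5*y/8


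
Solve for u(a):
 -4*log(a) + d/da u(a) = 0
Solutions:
 u(a) = C1 + 4*a*log(a) - 4*a


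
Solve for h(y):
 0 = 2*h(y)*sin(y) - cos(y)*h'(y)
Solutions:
 h(y) = C1/cos(y)^2


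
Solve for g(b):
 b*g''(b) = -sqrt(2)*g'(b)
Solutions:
 g(b) = C1 + C2*b^(1 - sqrt(2))


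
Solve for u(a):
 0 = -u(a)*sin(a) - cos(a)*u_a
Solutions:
 u(a) = C1*cos(a)


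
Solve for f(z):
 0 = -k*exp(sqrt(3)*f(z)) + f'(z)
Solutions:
 f(z) = sqrt(3)*(2*log(-1/(C1 + k*z)) - log(3))/6


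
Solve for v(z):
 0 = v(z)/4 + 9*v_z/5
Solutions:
 v(z) = C1*exp(-5*z/36)


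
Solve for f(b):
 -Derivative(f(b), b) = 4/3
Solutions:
 f(b) = C1 - 4*b/3


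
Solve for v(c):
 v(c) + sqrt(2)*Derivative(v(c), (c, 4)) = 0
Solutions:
 v(c) = (C1*sin(2^(3/8)*c/2) + C2*cos(2^(3/8)*c/2))*exp(-2^(3/8)*c/2) + (C3*sin(2^(3/8)*c/2) + C4*cos(2^(3/8)*c/2))*exp(2^(3/8)*c/2)


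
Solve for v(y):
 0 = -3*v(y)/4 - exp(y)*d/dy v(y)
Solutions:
 v(y) = C1*exp(3*exp(-y)/4)


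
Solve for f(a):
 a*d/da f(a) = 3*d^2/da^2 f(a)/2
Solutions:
 f(a) = C1 + C2*erfi(sqrt(3)*a/3)


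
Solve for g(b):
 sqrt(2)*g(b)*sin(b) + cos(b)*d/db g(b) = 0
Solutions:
 g(b) = C1*cos(b)^(sqrt(2))


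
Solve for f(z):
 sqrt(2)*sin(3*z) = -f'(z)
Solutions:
 f(z) = C1 + sqrt(2)*cos(3*z)/3


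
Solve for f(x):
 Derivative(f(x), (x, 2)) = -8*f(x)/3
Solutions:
 f(x) = C1*sin(2*sqrt(6)*x/3) + C2*cos(2*sqrt(6)*x/3)


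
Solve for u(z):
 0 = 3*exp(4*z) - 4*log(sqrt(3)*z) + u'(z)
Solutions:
 u(z) = C1 + 4*z*log(z) + 2*z*(-2 + log(3)) - 3*exp(4*z)/4


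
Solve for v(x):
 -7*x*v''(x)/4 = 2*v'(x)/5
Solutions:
 v(x) = C1 + C2*x^(27/35)


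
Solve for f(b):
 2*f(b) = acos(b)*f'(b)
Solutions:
 f(b) = C1*exp(2*Integral(1/acos(b), b))


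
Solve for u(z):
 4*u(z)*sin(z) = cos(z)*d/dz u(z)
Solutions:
 u(z) = C1/cos(z)^4


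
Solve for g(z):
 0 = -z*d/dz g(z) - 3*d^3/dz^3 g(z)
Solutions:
 g(z) = C1 + Integral(C2*airyai(-3^(2/3)*z/3) + C3*airybi(-3^(2/3)*z/3), z)


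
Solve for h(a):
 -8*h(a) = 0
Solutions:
 h(a) = 0


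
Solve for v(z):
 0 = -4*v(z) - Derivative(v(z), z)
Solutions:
 v(z) = C1*exp(-4*z)
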